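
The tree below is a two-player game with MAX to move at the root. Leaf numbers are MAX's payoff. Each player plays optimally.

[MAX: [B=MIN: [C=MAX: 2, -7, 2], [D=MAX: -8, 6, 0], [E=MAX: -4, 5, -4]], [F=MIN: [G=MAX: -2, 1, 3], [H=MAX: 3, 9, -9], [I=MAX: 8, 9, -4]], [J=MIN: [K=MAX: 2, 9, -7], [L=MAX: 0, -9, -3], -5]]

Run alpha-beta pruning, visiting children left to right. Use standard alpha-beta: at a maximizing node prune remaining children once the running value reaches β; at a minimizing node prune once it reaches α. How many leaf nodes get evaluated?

18

C [α=-∞,β=+∞]: v=2
D [α=-∞,β=2]: v=6 after child 2 ≥ β → β-cutoff, skip 1
E [α=-∞,β=2]: v=5 after child 2 ≥ β → β-cutoff, skip 1
B [α=-∞,β=+∞]: v=2
G [α=2,β=+∞]: v=3
H [α=2,β=3]: v=3 after child 1 ≥ β → β-cutoff, skip 2
I [α=2,β=3]: v=8 after child 1 ≥ β → β-cutoff, skip 2
F [α=2,β=+∞]: v=3
K [α=3,β=+∞]: v=9
L [α=3,β=9]: v=0
J [α=3,β=+∞]: v=0 after child 2 ≤ α → α-cutoff, skip 1
Root [α=-∞,β=+∞]: v=3
Leaves evaluated: 18 of 25.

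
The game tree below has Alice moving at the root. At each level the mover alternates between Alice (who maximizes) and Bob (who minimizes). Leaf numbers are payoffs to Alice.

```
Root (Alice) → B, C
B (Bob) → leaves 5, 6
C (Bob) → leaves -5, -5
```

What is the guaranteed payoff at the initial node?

5

B (Bob): min(5, 6) = 5
C (Bob): min(-5, -5) = -5
Root (Alice): max(5, -5) = 5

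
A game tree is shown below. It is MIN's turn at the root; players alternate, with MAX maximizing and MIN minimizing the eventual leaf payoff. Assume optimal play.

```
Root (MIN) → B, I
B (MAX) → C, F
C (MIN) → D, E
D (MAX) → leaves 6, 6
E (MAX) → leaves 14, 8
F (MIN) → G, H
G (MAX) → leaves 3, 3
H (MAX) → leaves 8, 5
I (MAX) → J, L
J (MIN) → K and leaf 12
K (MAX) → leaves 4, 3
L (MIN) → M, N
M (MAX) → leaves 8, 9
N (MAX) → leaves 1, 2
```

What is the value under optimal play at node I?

4

K: max(4, 3) = 4
J: min(4, 12) = 4
M: max(8, 9) = 9
N: max(1, 2) = 2
L: min(9, 2) = 2
I: max(4, 2) = 4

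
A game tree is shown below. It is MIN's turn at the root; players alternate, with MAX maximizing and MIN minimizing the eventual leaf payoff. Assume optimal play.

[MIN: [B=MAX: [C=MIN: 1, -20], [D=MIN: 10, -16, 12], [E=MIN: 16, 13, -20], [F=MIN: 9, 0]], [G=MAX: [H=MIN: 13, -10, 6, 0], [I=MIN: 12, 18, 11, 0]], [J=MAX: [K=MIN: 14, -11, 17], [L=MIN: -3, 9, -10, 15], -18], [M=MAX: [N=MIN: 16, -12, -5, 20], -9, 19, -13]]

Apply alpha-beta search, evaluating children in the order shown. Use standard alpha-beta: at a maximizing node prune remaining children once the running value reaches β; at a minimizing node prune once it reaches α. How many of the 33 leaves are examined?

C [α=-∞,β=+∞]: v=-20
D [α=-20,β=+∞]: v=-16
E [α=-16,β=+∞]: v=-20
F [α=-16,β=+∞]: v=0
B [α=-∞,β=+∞]: v=0
H [α=-∞,β=0]: v=-10
I [α=-10,β=0]: v=0
G [α=-∞,β=0]: v=0
K [α=-∞,β=0]: v=-11
L [α=-11,β=0]: v=-10
J [α=-∞,β=0]: v=-10
N [α=-∞,β=-10]: v=-12
M [α=-∞,β=-10]: v=-9 after child 2 ≥ β → β-cutoff, skip 2
Root [α=-∞,β=+∞]: v=-10
Leaves evaluated: 31 of 33.

31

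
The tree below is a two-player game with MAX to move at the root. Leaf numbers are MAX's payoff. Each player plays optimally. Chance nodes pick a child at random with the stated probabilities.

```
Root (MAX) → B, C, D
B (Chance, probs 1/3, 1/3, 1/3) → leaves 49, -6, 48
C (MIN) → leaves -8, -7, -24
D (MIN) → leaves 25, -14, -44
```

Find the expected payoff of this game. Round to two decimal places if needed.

B (Chance): 1/3·49 + 1/3·-6 + 1/3·48 = 30.33
C (MIN): min(-8, -7, -24) = -24
D (MIN): min(25, -14, -44) = -44
Root (MAX): max(30.33, -24, -44) = 30.33

30.33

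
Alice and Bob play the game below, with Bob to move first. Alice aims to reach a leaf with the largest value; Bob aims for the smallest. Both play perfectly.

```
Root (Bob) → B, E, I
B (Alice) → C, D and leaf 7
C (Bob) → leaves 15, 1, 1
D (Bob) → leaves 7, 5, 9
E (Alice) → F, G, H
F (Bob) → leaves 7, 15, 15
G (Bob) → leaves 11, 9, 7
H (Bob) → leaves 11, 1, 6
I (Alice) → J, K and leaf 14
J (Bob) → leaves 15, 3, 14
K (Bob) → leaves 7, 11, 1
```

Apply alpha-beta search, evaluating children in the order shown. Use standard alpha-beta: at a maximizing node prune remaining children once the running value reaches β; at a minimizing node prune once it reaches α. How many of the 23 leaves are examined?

C [α=-∞,β=+∞]: v=1
D [α=1,β=+∞]: v=5
B [α=-∞,β=+∞]: v=7
F [α=-∞,β=7]: v=7
E [α=-∞,β=7]: v=7 after child 1 ≥ β → β-cutoff, skip 2
J [α=-∞,β=7]: v=3
K [α=3,β=7]: v=1
I [α=-∞,β=7]: v=14
Root [α=-∞,β=+∞]: v=7
Leaves evaluated: 17 of 23.

17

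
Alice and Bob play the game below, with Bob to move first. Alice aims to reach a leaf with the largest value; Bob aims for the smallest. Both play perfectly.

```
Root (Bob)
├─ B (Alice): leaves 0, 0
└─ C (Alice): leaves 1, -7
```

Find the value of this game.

0

B (Alice): max(0, 0) = 0
C (Alice): max(1, -7) = 1
Root (Bob): min(0, 1) = 0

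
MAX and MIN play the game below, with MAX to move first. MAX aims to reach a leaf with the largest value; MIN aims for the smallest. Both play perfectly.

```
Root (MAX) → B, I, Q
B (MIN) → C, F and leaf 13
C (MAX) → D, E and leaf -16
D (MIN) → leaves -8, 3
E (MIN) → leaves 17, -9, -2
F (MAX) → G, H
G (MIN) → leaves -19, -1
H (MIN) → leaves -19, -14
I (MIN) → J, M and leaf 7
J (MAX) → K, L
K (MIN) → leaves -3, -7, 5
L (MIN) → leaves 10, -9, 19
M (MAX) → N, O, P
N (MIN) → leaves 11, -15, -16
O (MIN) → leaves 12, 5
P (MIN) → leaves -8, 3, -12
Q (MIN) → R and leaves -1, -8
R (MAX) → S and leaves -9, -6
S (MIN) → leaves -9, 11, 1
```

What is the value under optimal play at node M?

N: min(11, -15, -16) = -16
O: min(12, 5) = 5
P: min(-8, 3, -12) = -12
M: max(-16, 5, -12) = 5

5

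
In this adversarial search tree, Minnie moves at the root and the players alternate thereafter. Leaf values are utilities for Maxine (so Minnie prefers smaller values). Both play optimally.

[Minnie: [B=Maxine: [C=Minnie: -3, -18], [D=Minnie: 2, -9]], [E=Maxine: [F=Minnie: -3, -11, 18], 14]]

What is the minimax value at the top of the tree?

-9

C (Minnie): min(-3, -18) = -18
D (Minnie): min(2, -9) = -9
B (Maxine): max(-18, -9) = -9
F (Minnie): min(-3, -11, 18) = -11
E (Maxine): max(-11, 14) = 14
Root (Minnie): min(-9, 14) = -9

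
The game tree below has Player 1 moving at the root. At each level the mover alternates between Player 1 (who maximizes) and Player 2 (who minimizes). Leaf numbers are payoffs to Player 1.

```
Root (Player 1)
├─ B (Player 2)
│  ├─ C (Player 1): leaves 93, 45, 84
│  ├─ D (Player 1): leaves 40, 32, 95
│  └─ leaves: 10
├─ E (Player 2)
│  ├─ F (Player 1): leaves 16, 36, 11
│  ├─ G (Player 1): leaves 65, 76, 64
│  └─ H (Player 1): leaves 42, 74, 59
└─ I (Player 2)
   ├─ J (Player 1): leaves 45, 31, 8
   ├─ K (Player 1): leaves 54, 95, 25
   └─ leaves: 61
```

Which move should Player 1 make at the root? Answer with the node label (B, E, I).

I

C (Player 1): max(93, 45, 84) = 93
D (Player 1): max(40, 32, 95) = 95
B (Player 2): min(93, 95, 10) = 10
F (Player 1): max(16, 36, 11) = 36
G (Player 1): max(65, 76, 64) = 76
H (Player 1): max(42, 74, 59) = 74
E (Player 2): min(36, 76, 74) = 36
J (Player 1): max(45, 31, 8) = 45
K (Player 1): max(54, 95, 25) = 95
I (Player 2): min(45, 95, 61) = 45
Root (Player 1): max(10, 36, 45) = 45
Player 1 picks the child with the highest value: I (value 45).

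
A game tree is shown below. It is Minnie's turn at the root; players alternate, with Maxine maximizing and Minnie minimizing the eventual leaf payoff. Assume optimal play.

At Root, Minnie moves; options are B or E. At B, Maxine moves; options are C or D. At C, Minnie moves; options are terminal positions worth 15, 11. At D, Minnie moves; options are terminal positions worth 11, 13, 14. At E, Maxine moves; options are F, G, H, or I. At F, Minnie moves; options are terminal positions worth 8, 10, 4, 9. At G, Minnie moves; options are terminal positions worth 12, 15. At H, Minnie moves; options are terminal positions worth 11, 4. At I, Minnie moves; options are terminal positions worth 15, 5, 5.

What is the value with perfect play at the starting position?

C (Minnie): min(15, 11) = 11
D (Minnie): min(11, 13, 14) = 11
B (Maxine): max(11, 11) = 11
F (Minnie): min(8, 10, 4, 9) = 4
G (Minnie): min(12, 15) = 12
H (Minnie): min(11, 4) = 4
I (Minnie): min(15, 5, 5) = 5
E (Maxine): max(4, 12, 4, 5) = 12
Root (Minnie): min(11, 12) = 11

11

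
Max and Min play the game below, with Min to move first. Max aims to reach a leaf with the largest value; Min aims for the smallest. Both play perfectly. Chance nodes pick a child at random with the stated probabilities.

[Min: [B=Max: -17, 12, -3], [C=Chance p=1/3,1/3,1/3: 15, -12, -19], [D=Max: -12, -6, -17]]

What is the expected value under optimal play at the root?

-6

B (Max): max(-17, 12, -3) = 12
C (Chance): 1/3·15 + 1/3·-12 + 1/3·-19 = -5.33
D (Max): max(-12, -6, -17) = -6
Root (Min): min(12, -5.33, -6) = -6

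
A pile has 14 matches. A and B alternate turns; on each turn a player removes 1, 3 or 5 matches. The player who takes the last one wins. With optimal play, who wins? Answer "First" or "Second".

Second

i:   0  1  2  3  4  5  6  7  8  9 10 11 12 13 14
     L  W  L  W  L  W  L  W  L  W  L  W  L  W  L
Position 14 is L, so the second player wins.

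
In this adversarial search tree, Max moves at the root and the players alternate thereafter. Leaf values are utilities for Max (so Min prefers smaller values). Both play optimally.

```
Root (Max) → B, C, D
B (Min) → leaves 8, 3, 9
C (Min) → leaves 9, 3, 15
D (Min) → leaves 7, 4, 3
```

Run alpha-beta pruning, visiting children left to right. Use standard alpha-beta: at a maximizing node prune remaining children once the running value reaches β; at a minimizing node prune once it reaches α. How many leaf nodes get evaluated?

B [α=-∞,β=+∞]: v=3
C [α=3,β=+∞]: v=3 after child 2 ≤ α → α-cutoff, skip 1
D [α=3,β=+∞]: v=3
Root [α=-∞,β=+∞]: v=3
Leaves evaluated: 8 of 9.

8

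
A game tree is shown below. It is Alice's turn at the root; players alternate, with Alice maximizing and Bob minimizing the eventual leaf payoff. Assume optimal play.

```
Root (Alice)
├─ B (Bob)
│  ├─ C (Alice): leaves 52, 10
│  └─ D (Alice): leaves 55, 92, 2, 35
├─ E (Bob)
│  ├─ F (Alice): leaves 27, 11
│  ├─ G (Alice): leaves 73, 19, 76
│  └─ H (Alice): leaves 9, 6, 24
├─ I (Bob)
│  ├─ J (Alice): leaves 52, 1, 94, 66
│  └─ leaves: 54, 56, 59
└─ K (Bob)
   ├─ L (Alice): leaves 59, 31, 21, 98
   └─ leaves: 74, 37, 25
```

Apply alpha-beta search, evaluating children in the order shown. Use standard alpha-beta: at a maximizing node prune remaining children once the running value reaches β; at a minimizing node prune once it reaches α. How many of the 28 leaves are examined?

18

C [α=-∞,β=+∞]: v=52
D [α=-∞,β=52]: v=55 after child 1 ≥ β → β-cutoff, skip 3
B [α=-∞,β=+∞]: v=52
F [α=52,β=+∞]: v=27
E [α=52,β=+∞]: v=27 after child 1 ≤ α → α-cutoff, skip 2
J [α=52,β=+∞]: v=94
I [α=52,β=+∞]: v=54
L [α=54,β=+∞]: v=98
K [α=54,β=+∞]: v=37 after child 3 ≤ α → α-cutoff, skip 1
Root [α=-∞,β=+∞]: v=54
Leaves evaluated: 18 of 28.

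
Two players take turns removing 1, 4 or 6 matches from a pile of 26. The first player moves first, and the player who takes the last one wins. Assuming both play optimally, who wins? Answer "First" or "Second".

Mark each pile size as W (mover wins) or L (mover loses):
i:   0  1  2  3  4  5  6  7  8  9 10 11 12 13 14 15 16 17 18 19 20 21 22 23 24 25 26
     L  W  L  W  W  L  W  L  W  W  L  W  L  W  W  L  W  L  W  W  L  W  L  W  W  L  W
Position 26 is W, so the first player wins.

First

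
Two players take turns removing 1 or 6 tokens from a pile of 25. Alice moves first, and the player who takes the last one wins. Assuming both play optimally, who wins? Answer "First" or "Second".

Positions where the player to move wins (W) vs loses (L):
i:   0  1  2  3  4  5  6  7  8  9 10 11 12 13 14 15 16 17 18 19 20 21 22 23 24 25
     L  W  L  W  L  W  W  L  W  L  W  L  W  W  L  W  L  W  L  W  W  L  W  L  W  L
Position 25 is L, so the second player wins.

Second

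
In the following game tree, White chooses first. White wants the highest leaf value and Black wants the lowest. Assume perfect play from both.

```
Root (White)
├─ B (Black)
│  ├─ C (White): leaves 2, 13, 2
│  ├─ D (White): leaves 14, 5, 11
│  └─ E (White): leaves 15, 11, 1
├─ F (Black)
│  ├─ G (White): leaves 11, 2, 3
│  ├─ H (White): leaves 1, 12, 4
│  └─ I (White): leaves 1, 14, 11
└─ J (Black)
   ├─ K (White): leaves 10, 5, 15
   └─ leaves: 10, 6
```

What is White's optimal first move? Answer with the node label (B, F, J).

B

C (White): max(2, 13, 2) = 13
D (White): max(14, 5, 11) = 14
E (White): max(15, 11, 1) = 15
B (Black): min(13, 14, 15) = 13
G (White): max(11, 2, 3) = 11
H (White): max(1, 12, 4) = 12
I (White): max(1, 14, 11) = 14
F (Black): min(11, 12, 14) = 11
K (White): max(10, 5, 15) = 15
J (Black): min(15, 10, 6) = 6
Root (White): max(13, 11, 6) = 13
White picks the child with the highest value: B (value 13).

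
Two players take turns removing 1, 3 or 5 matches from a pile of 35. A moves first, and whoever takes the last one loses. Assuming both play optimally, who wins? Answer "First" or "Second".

Compute winning (W) and losing (L) positions by backward induction:
i:   0  1  2  3  4  5  6  7  8  9 10 11 12 13 14 15 16 17 18 19 20 21 22 23 24 25 26 27 28 29 30 31 32 33 34 35
     W  L  W  L  W  L  W  L  W  L  W  L  W  L  W  L  W  L  W  L  W  L  W  L  W  L  W  L  W  L  W  L  W  L  W  L
Position 35 is L, so the second player wins.

Second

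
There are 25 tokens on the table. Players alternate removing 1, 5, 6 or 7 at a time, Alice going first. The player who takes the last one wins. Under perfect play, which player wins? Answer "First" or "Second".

Compute winning (W) and losing (L) positions by backward induction:
i:   0  1  2  3  4  5  6  7  8  9 10 11 12 13 14 15 16 17 18 19 20 21 22 23 24 25
     L  W  L  W  L  W  W  W  W  W  W  W  L  W  L  W  L  W  W  W  W  W  W  W  L  W
Position 25 is W, so the first player wins.

First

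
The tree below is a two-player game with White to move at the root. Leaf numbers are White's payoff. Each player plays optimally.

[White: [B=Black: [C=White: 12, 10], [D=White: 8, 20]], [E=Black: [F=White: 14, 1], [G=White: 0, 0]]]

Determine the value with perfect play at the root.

C (White): max(12, 10) = 12
D (White): max(8, 20) = 20
B (Black): min(12, 20) = 12
F (White): max(14, 1) = 14
G (White): max(0, 0) = 0
E (Black): min(14, 0) = 0
Root (White): max(12, 0) = 12

12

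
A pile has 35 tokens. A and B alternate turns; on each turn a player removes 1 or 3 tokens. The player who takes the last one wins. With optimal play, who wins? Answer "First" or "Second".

First

i:   0  1  2  3  4  5  6  7  8  9 10 11 12 13 14 15 16 17 18 19 20 21 22 23 24 25 26 27 28 29 30 31 32 33 34 35
     L  W  L  W  L  W  L  W  L  W  L  W  L  W  L  W  L  W  L  W  L  W  L  W  L  W  L  W  L  W  L  W  L  W  L  W
Position 35 is W, so the first player wins.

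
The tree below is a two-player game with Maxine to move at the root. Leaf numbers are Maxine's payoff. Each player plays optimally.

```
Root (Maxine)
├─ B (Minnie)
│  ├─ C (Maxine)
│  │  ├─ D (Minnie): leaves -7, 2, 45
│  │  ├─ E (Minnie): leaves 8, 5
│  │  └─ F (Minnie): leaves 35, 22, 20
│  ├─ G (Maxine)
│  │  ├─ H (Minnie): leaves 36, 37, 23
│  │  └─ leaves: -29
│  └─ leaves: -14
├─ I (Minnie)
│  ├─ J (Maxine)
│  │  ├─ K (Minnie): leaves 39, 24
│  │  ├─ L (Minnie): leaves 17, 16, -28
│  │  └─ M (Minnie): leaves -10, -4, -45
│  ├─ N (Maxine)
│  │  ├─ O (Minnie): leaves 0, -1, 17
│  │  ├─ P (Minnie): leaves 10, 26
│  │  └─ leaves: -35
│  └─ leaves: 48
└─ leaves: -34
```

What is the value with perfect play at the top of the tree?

D (Minnie): min(-7, 2, 45) = -7
E (Minnie): min(8, 5) = 5
F (Minnie): min(35, 22, 20) = 20
C (Maxine): max(-7, 5, 20) = 20
H (Minnie): min(36, 37, 23) = 23
G (Maxine): max(23, -29) = 23
B (Minnie): min(20, 23, -14) = -14
K (Minnie): min(39, 24) = 24
L (Minnie): min(17, 16, -28) = -28
M (Minnie): min(-10, -4, -45) = -45
J (Maxine): max(24, -28, -45) = 24
O (Minnie): min(0, -1, 17) = -1
P (Minnie): min(10, 26) = 10
N (Maxine): max(-1, 10, -35) = 10
I (Minnie): min(24, 10, 48) = 10
Root (Maxine): max(-14, 10, -34) = 10

10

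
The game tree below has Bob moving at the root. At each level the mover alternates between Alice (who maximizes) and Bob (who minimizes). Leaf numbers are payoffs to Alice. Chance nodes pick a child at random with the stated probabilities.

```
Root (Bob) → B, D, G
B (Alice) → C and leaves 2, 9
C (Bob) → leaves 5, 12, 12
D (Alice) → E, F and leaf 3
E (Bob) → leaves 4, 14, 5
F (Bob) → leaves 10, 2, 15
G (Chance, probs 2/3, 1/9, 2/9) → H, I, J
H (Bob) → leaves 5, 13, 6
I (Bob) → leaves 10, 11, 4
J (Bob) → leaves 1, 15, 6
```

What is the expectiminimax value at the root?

C (Bob): min(5, 12, 12) = 5
B (Alice): max(5, 2, 9) = 9
E (Bob): min(4, 14, 5) = 4
F (Bob): min(10, 2, 15) = 2
D (Alice): max(4, 2, 3) = 4
H (Bob): min(5, 13, 6) = 5
I (Bob): min(10, 11, 4) = 4
J (Bob): min(1, 15, 6) = 1
G (Chance): 2/3·5 + 1/9·4 + 2/9·1 = 4
Root (Bob): min(9, 4, 4) = 4

4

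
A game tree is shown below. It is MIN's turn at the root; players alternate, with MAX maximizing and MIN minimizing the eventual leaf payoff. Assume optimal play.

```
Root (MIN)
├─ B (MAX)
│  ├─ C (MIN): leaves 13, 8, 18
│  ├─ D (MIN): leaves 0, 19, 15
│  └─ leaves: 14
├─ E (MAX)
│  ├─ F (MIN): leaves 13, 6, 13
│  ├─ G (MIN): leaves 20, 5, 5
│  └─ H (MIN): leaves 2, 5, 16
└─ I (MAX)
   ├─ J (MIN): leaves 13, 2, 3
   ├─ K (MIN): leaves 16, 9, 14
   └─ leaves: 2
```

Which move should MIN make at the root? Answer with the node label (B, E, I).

E

C (MIN): min(13, 8, 18) = 8
D (MIN): min(0, 19, 15) = 0
B (MAX): max(8, 0, 14) = 14
F (MIN): min(13, 6, 13) = 6
G (MIN): min(20, 5, 5) = 5
H (MIN): min(2, 5, 16) = 2
E (MAX): max(6, 5, 2) = 6
J (MIN): min(13, 2, 3) = 2
K (MIN): min(16, 9, 14) = 9
I (MAX): max(2, 9, 2) = 9
Root (MIN): min(14, 6, 9) = 6
MIN picks the child with the lowest value: E (value 6).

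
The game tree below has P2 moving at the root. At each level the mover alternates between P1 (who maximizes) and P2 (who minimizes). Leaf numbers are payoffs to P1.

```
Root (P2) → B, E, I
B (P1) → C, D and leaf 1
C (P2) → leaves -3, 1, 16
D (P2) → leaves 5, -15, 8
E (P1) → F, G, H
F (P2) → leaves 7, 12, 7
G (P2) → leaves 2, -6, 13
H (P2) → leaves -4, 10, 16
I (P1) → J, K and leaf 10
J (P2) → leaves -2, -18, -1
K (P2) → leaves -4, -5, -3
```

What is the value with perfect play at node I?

J: min(-2, -18, -1) = -18
K: min(-4, -5, -3) = -5
I: max(-18, -5, 10) = 10

10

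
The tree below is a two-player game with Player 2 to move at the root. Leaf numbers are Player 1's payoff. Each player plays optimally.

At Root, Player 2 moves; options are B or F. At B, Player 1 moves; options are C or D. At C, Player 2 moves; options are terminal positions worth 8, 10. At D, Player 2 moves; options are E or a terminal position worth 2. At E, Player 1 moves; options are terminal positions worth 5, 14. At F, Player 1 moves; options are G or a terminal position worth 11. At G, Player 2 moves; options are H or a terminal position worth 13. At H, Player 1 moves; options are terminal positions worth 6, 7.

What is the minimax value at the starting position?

8

C (Player 2): min(8, 10) = 8
E (Player 1): max(5, 14) = 14
D (Player 2): min(14, 2) = 2
B (Player 1): max(8, 2) = 8
H (Player 1): max(6, 7) = 7
G (Player 2): min(7, 13) = 7
F (Player 1): max(7, 11) = 11
Root (Player 2): min(8, 11) = 8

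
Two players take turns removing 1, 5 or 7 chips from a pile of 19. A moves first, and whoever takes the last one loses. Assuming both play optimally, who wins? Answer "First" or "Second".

Second

Compute winning (W) and losing (L) positions by backward induction:
i:   0  1  2  3  4  5  6  7  8  9 10 11 12 13 14 15 16 17 18 19
     W  L  W  L  W  L  W  L  W  L  W  L  W  L  W  L  W  L  W  L
Position 19 is L, so the second player wins.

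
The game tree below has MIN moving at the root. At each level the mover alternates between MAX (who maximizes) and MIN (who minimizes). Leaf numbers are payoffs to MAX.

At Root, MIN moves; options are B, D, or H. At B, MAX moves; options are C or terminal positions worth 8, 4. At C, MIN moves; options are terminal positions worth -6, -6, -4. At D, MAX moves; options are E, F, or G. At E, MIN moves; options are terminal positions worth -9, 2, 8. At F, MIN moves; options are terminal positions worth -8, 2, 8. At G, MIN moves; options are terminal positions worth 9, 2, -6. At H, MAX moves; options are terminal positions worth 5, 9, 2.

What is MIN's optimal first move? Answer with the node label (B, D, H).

C (MIN): min(-6, -6, -4) = -6
B (MAX): max(-6, 8, 4) = 8
E (MIN): min(-9, 2, 8) = -9
F (MIN): min(-8, 2, 8) = -8
G (MIN): min(9, 2, -6) = -6
D (MAX): max(-9, -8, -6) = -6
H (MAX): max(5, 9, 2) = 9
Root (MIN): min(8, -6, 9) = -6
MIN picks the child with the lowest value: D (value -6).

D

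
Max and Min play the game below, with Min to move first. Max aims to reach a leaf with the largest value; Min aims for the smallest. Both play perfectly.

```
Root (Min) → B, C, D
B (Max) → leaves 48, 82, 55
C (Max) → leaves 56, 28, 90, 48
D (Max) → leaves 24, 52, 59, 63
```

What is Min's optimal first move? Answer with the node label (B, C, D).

B (Max): max(48, 82, 55) = 82
C (Max): max(56, 28, 90, 48) = 90
D (Max): max(24, 52, 59, 63) = 63
Root (Min): min(82, 90, 63) = 63
Min picks the child with the lowest value: D (value 63).

D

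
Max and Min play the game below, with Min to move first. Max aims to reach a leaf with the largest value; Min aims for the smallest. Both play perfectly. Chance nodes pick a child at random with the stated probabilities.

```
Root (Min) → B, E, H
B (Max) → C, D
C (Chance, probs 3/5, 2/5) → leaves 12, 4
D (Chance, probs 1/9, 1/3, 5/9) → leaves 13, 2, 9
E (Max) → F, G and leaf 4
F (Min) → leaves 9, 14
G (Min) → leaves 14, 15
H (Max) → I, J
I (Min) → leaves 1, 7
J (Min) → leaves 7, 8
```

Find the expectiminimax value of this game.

7

C (Chance): 3/5·12 + 2/5·4 = 8.8
D (Chance): 1/9·13 + 1/3·2 + 5/9·9 = 7.11
B (Max): max(8.8, 7.11) = 8.8
F (Min): min(9, 14) = 9
G (Min): min(14, 15) = 14
E (Max): max(9, 14, 4) = 14
I (Min): min(1, 7) = 1
J (Min): min(7, 8) = 7
H (Max): max(1, 7) = 7
Root (Min): min(8.8, 14, 7) = 7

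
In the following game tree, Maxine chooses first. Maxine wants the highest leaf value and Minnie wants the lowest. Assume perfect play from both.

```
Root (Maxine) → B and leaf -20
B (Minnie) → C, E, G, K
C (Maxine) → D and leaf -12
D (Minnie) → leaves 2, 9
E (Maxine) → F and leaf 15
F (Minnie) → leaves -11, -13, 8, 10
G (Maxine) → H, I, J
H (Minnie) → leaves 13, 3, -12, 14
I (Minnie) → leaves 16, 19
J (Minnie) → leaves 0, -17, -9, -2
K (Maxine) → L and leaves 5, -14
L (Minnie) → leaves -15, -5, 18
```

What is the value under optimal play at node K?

5

L: min(-15, -5, 18) = -15
K: max(-15, 5, -14) = 5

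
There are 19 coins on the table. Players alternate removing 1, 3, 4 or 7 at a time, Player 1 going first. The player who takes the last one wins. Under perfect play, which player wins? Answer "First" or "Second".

Positions where the player to move wins (W) vs loses (L):
i:   0  1  2  3  4  5  6  7  8  9 10 11 12 13 14 15 16 17 18 19
     L  W  L  W  W  W  W  W  L  W  L  W  W  W  W  W  L  W  L  W
Position 19 is W, so the first player wins.

First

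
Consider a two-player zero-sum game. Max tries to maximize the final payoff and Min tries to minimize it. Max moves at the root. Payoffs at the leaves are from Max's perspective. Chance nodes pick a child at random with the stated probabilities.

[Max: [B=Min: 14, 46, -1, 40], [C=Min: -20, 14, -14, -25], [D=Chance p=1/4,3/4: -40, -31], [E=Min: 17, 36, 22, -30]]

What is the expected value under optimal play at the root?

-1

B (Min): min(14, 46, -1, 40) = -1
C (Min): min(-20, 14, -14, -25) = -25
D (Chance): 1/4·-40 + 3/4·-31 = -33.25
E (Min): min(17, 36, 22, -30) = -30
Root (Max): max(-1, -25, -33.25, -30) = -1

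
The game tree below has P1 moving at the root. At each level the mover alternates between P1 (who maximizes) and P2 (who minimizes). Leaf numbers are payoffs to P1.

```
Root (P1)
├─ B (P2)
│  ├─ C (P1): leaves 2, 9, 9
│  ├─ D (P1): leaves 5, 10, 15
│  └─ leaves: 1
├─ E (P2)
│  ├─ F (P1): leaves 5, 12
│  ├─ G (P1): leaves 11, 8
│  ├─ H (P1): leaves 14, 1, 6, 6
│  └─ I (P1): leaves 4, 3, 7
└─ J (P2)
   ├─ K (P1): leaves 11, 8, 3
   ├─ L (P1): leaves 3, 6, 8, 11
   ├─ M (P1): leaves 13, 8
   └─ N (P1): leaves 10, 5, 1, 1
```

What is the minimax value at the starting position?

10

C (P1): max(2, 9, 9) = 9
D (P1): max(5, 10, 15) = 15
B (P2): min(9, 15, 1) = 1
F (P1): max(5, 12) = 12
G (P1): max(11, 8) = 11
H (P1): max(14, 1, 6, 6) = 14
I (P1): max(4, 3, 7) = 7
E (P2): min(12, 11, 14, 7) = 7
K (P1): max(11, 8, 3) = 11
L (P1): max(3, 6, 8, 11) = 11
M (P1): max(13, 8) = 13
N (P1): max(10, 5, 1, 1) = 10
J (P2): min(11, 11, 13, 10) = 10
Root (P1): max(1, 7, 10) = 10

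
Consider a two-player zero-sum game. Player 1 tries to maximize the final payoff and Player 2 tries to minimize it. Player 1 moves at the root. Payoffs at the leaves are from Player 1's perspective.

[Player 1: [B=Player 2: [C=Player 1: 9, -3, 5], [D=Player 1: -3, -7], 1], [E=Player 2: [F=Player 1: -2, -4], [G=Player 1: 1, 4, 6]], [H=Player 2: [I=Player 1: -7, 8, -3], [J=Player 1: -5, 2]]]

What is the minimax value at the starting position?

2

C (Player 1): max(9, -3, 5) = 9
D (Player 1): max(-3, -7) = -3
B (Player 2): min(9, -3, 1) = -3
F (Player 1): max(-2, -4) = -2
G (Player 1): max(1, 4, 6) = 6
E (Player 2): min(-2, 6) = -2
I (Player 1): max(-7, 8, -3) = 8
J (Player 1): max(-5, 2) = 2
H (Player 2): min(8, 2) = 2
Root (Player 1): max(-3, -2, 2) = 2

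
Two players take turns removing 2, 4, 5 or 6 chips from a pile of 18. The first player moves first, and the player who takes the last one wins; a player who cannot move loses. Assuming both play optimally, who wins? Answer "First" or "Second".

W/L table (W = player to move can force a win):
i:   0  1  2  3  4  5  6  7  8  9 10 11 12 13 14 15 16 17 18
     L  L  W  W  W  W  W  W  L  L  W  W  W  W  W  W  L  L  W
Position 18 is W, so the first player wins.

First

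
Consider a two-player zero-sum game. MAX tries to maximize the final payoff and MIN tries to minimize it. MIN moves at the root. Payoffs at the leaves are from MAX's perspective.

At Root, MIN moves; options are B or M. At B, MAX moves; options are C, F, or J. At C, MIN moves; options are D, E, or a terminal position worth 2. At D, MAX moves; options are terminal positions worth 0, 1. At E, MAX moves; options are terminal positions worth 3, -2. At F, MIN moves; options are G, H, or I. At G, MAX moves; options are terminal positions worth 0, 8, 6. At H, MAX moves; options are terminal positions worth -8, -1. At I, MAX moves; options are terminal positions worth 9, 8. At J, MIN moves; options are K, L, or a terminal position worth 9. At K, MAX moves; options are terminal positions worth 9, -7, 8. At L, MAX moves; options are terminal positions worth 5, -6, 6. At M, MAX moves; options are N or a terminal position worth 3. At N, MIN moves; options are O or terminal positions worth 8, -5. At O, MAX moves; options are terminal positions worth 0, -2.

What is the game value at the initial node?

3

D (MAX): max(0, 1) = 1
E (MAX): max(3, -2) = 3
C (MIN): min(1, 3, 2) = 1
G (MAX): max(0, 8, 6) = 8
H (MAX): max(-8, -1) = -1
I (MAX): max(9, 8) = 9
F (MIN): min(8, -1, 9) = -1
K (MAX): max(9, -7, 8) = 9
L (MAX): max(5, -6, 6) = 6
J (MIN): min(9, 6, 9) = 6
B (MAX): max(1, -1, 6) = 6
O (MAX): max(0, -2) = 0
N (MIN): min(0, 8, -5) = -5
M (MAX): max(-5, 3) = 3
Root (MIN): min(6, 3) = 3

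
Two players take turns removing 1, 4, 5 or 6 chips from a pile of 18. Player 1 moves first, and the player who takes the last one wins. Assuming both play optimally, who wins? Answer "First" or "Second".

Mark each pile size as W (mover wins) or L (mover loses):
i:   0  1  2  3  4  5  6  7  8  9 10 11 12 13 14 15 16 17 18
     L  W  L  W  W  W  W  W  W  L  W  L  W  W  W  W  W  W  L
Position 18 is L, so the second player wins.

Second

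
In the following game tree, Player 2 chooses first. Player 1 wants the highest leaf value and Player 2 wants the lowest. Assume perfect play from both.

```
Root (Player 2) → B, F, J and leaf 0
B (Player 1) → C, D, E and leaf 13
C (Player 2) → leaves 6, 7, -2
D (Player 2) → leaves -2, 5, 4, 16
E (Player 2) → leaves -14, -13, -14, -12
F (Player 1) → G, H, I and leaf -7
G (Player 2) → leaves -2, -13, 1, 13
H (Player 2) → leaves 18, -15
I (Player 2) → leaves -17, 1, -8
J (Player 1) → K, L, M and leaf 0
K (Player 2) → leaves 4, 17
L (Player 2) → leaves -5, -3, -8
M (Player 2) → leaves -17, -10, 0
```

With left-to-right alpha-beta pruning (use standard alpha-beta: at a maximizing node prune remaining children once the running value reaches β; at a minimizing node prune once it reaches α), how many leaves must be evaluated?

C [α=-∞,β=+∞]: v=-2
D [α=-2,β=+∞]: v=-2 after child 1 ≤ α → α-cutoff, skip 3
E [α=-2,β=+∞]: v=-14 after child 1 ≤ α → α-cutoff, skip 3
B [α=-∞,β=+∞]: v=13
G [α=-∞,β=13]: v=-13
H [α=-13,β=13]: v=-15
I [α=-13,β=13]: v=-17 after child 1 ≤ α → α-cutoff, skip 2
F [α=-∞,β=13]: v=-7
K [α=-∞,β=-7]: v=4
J [α=-∞,β=-7]: v=4 after child 1 ≥ β → β-cutoff, skip 3
Root [α=-∞,β=+∞]: v=-7
Leaves evaluated: 17 of 32.

17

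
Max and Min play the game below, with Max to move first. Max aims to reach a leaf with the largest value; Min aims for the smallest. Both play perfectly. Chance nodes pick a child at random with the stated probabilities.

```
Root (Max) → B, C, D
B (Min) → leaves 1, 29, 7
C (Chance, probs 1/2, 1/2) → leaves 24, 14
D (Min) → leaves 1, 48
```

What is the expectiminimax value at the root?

B (Min): min(1, 29, 7) = 1
C (Chance): 1/2·24 + 1/2·14 = 19
D (Min): min(1, 48) = 1
Root (Max): max(1, 19, 1) = 19

19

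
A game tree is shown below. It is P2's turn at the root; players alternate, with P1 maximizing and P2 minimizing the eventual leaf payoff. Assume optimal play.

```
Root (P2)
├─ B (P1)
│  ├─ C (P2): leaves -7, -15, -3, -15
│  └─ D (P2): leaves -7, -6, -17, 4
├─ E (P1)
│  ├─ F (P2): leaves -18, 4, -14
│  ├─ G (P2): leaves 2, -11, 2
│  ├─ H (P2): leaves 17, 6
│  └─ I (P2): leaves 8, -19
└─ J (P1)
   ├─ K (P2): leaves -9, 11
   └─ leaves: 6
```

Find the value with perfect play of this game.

-15

C (P2): min(-7, -15, -3, -15) = -15
D (P2): min(-7, -6, -17, 4) = -17
B (P1): max(-15, -17) = -15
F (P2): min(-18, 4, -14) = -18
G (P2): min(2, -11, 2) = -11
H (P2): min(17, 6) = 6
I (P2): min(8, -19) = -19
E (P1): max(-18, -11, 6, -19) = 6
K (P2): min(-9, 11) = -9
J (P1): max(-9, 6) = 6
Root (P2): min(-15, 6, 6) = -15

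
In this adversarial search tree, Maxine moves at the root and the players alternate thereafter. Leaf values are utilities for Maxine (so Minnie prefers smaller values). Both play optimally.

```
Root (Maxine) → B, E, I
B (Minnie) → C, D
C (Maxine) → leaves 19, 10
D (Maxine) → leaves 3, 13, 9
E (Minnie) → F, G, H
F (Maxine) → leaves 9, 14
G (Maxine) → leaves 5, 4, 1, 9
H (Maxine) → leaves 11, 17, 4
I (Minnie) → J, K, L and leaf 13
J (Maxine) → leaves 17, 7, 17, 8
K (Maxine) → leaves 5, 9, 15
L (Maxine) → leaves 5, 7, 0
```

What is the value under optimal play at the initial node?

13

C (Maxine): max(19, 10) = 19
D (Maxine): max(3, 13, 9) = 13
B (Minnie): min(19, 13) = 13
F (Maxine): max(9, 14) = 14
G (Maxine): max(5, 4, 1, 9) = 9
H (Maxine): max(11, 17, 4) = 17
E (Minnie): min(14, 9, 17) = 9
J (Maxine): max(17, 7, 17, 8) = 17
K (Maxine): max(5, 9, 15) = 15
L (Maxine): max(5, 7, 0) = 7
I (Minnie): min(17, 15, 7, 13) = 7
Root (Maxine): max(13, 9, 7) = 13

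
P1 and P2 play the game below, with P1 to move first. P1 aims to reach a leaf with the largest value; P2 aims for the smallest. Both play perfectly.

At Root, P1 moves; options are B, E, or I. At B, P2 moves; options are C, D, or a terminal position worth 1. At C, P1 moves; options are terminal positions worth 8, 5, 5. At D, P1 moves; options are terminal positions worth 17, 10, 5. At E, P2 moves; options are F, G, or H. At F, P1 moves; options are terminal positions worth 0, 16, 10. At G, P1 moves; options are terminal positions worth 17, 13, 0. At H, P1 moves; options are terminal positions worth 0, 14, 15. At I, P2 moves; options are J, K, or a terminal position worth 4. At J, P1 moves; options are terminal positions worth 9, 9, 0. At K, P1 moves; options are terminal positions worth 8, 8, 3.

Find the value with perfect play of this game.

C (P1): max(8, 5, 5) = 8
D (P1): max(17, 10, 5) = 17
B (P2): min(8, 17, 1) = 1
F (P1): max(0, 16, 10) = 16
G (P1): max(17, 13, 0) = 17
H (P1): max(0, 14, 15) = 15
E (P2): min(16, 17, 15) = 15
J (P1): max(9, 9, 0) = 9
K (P1): max(8, 8, 3) = 8
I (P2): min(9, 8, 4) = 4
Root (P1): max(1, 15, 4) = 15

15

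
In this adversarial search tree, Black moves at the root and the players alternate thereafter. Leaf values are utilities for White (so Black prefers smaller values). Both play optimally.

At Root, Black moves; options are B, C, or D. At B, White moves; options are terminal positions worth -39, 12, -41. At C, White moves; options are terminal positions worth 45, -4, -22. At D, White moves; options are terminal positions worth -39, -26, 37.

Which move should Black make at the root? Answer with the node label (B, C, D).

B (White): max(-39, 12, -41) = 12
C (White): max(45, -4, -22) = 45
D (White): max(-39, -26, 37) = 37
Root (Black): min(12, 45, 37) = 12
Black picks the child with the lowest value: B (value 12).

B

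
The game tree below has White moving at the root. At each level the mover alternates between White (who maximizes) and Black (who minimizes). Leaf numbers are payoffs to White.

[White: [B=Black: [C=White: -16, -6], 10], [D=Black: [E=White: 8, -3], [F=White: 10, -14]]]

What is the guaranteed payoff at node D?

8

E: max(8, -3) = 8
F: max(10, -14) = 10
D: min(8, 10) = 8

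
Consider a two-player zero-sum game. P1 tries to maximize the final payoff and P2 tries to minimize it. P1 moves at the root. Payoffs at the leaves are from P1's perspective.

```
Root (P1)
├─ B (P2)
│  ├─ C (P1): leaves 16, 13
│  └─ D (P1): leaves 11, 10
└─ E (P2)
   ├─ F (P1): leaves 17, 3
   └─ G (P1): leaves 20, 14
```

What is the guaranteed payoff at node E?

17

F: max(17, 3) = 17
G: max(20, 14) = 20
E: min(17, 20) = 17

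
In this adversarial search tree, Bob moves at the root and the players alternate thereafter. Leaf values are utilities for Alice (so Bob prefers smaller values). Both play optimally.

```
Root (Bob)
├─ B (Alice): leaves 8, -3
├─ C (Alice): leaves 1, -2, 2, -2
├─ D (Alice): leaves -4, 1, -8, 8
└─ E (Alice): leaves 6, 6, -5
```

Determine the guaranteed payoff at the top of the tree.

B (Alice): max(8, -3) = 8
C (Alice): max(1, -2, 2, -2) = 2
D (Alice): max(-4, 1, -8, 8) = 8
E (Alice): max(6, 6, -5) = 6
Root (Bob): min(8, 2, 8, 6) = 2

2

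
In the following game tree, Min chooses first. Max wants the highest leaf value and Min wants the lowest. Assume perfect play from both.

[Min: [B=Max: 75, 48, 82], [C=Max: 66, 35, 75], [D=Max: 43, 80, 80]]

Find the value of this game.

B (Max): max(75, 48, 82) = 82
C (Max): max(66, 35, 75) = 75
D (Max): max(43, 80, 80) = 80
Root (Min): min(82, 75, 80) = 75

75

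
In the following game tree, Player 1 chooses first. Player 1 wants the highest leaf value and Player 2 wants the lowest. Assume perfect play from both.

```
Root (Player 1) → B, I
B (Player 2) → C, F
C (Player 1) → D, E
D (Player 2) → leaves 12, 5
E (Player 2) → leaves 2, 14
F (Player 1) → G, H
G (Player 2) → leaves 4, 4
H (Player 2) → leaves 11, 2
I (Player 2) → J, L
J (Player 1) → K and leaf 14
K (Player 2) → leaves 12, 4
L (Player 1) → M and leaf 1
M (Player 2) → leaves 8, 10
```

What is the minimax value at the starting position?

D (Player 2): min(12, 5) = 5
E (Player 2): min(2, 14) = 2
C (Player 1): max(5, 2) = 5
G (Player 2): min(4, 4) = 4
H (Player 2): min(11, 2) = 2
F (Player 1): max(4, 2) = 4
B (Player 2): min(5, 4) = 4
K (Player 2): min(12, 4) = 4
J (Player 1): max(4, 14) = 14
M (Player 2): min(8, 10) = 8
L (Player 1): max(8, 1) = 8
I (Player 2): min(14, 8) = 8
Root (Player 1): max(4, 8) = 8

8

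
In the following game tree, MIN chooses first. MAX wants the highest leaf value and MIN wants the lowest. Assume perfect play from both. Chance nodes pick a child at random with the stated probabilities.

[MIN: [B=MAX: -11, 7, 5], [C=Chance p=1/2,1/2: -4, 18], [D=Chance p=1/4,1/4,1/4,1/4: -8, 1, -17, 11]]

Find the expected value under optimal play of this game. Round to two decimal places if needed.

B (MAX): max(-11, 7, 5) = 7
C (Chance): 1/2·-4 + 1/2·18 = 7
D (Chance): 1/4·-8 + 1/4·1 + 1/4·-17 + 1/4·11 = -3.25
Root (MIN): min(7, 7, -3.25) = -3.25

-3.25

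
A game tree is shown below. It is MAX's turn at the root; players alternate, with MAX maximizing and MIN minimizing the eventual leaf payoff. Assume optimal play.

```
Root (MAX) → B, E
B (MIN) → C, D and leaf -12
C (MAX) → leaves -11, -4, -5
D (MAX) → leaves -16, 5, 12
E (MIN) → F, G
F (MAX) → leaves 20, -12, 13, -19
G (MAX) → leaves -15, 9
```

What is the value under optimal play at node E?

9

F: max(20, -12, 13, -19) = 20
G: max(-15, 9) = 9
E: min(20, 9) = 9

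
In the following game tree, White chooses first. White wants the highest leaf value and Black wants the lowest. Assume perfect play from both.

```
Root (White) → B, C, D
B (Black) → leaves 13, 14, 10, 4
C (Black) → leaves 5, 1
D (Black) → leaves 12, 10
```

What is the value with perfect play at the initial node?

B (Black): min(13, 14, 10, 4) = 4
C (Black): min(5, 1) = 1
D (Black): min(12, 10) = 10
Root (White): max(4, 1, 10) = 10

10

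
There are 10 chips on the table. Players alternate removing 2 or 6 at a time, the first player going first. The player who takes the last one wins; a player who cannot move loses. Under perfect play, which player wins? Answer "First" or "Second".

W/L table (W = player to move can force a win):
i:   0  1  2  3  4  5  6  7  8  9 10
     L  L  W  W  L  L  W  W  L  L  W
Position 10 is W, so the first player wins.

First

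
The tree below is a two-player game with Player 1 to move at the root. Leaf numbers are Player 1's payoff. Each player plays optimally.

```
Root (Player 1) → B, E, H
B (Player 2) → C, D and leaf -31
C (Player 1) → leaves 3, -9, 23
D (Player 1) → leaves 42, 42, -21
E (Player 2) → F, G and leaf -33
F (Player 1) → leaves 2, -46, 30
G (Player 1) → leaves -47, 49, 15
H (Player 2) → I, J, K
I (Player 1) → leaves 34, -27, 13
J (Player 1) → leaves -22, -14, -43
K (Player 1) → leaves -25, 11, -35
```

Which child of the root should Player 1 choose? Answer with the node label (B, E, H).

C (Player 1): max(3, -9, 23) = 23
D (Player 1): max(42, 42, -21) = 42
B (Player 2): min(23, 42, -31) = -31
F (Player 1): max(2, -46, 30) = 30
G (Player 1): max(-47, 49, 15) = 49
E (Player 2): min(30, 49, -33) = -33
I (Player 1): max(34, -27, 13) = 34
J (Player 1): max(-22, -14, -43) = -14
K (Player 1): max(-25, 11, -35) = 11
H (Player 2): min(34, -14, 11) = -14
Root (Player 1): max(-31, -33, -14) = -14
Player 1 picks the child with the highest value: H (value -14).

H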